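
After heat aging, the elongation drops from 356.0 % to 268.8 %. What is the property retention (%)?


Retention = aged / original * 100
= 268.8 / 356.0 * 100
= 75.5%

75.5%


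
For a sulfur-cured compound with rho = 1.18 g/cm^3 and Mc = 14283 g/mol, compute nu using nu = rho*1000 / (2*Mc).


nu = rho * 1000 / (2 * Mc)
nu = 1.18 * 1000 / (2 * 14283)
nu = 1180.0 / 28566
nu = 0.0413 mol/L

0.0413 mol/L


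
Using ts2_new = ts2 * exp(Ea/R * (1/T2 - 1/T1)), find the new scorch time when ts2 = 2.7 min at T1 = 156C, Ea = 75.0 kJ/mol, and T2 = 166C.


Convert temperatures: T1 = 156 + 273.15 = 429.15 K, T2 = 166 + 273.15 = 439.15 K
ts2_new = 2.7 * exp(75000 / 8.314 * (1/439.15 - 1/429.15))
1/T2 - 1/T1 = -5.3061e-05
ts2_new = 1.67 min

1.67 min


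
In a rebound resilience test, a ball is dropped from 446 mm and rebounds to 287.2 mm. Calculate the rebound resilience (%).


Resilience = h_rebound / h_drop * 100
= 287.2 / 446 * 100
= 64.4%

64.4%


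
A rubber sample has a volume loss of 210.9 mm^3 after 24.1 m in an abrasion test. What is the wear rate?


Rate = volume_loss / distance
= 210.9 / 24.1
= 8.751 mm^3/m

8.751 mm^3/m


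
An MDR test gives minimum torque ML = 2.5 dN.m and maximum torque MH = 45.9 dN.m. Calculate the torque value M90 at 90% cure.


M90 = ML + 0.9 * (MH - ML)
M90 = 2.5 + 0.9 * (45.9 - 2.5)
M90 = 2.5 + 0.9 * 43.4
M90 = 41.56 dN.m

41.56 dN.m


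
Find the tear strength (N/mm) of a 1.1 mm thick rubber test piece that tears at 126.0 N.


Tear strength = force / thickness
= 126.0 / 1.1
= 114.55 N/mm

114.55 N/mm


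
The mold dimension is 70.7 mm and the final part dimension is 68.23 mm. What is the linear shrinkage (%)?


Shrinkage = (mold - part) / mold * 100
= (70.7 - 68.23) / 70.7 * 100
= 2.47 / 70.7 * 100
= 3.49%

3.49%


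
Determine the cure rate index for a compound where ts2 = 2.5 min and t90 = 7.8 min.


CRI = 100 / (t90 - ts2)
= 100 / (7.8 - 2.5)
= 100 / 5.3
= 18.87 min^-1

18.87 min^-1


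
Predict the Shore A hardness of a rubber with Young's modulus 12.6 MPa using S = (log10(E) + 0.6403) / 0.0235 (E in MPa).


log10(E) = 0.0235*S - 0.6403  =>  S = (log10(E) + 0.6403) / 0.0235
log10(12.6) = 1.100371
S = (1.100371 + 0.6403) / 0.0235 = 1.740671 / 0.0235
S = 74.1

Shore A = 74.1


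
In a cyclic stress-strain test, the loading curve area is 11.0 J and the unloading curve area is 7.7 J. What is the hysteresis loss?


Hysteresis loss = loading - unloading
= 11.0 - 7.7
= 3.3 J

3.3 J


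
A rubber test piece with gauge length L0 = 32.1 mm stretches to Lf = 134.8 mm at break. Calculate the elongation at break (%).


Elongation = (Lf - L0) / L0 * 100
= (134.8 - 32.1) / 32.1 * 100
= 102.7 / 32.1 * 100
= 319.9%

319.9%


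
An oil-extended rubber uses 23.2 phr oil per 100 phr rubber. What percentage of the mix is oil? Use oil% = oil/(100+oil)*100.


Oil % = oil / (100 + oil) * 100
= 23.2 / (100 + 23.2) * 100
= 23.2 / 123.2 * 100
= 18.83%

18.83%


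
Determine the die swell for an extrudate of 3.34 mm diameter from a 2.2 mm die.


Die swell ratio = D_extrudate / D_die
= 3.34 / 2.2
= 1.518

Die swell = 1.518


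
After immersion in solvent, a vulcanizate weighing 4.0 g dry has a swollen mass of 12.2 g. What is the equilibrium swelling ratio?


Q = W_swollen / W_dry
Q = 12.2 / 4.0
Q = 3.05

Q = 3.05


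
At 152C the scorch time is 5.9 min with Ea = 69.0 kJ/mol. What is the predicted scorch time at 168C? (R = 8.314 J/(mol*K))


Convert temperatures: T1 = 152 + 273.15 = 425.15 K, T2 = 168 + 273.15 = 441.15 K
ts2_new = 5.9 * exp(69000 / 8.314 * (1/441.15 - 1/425.15))
1/T2 - 1/T1 = -8.5308e-05
ts2_new = 2.91 min

2.91 min


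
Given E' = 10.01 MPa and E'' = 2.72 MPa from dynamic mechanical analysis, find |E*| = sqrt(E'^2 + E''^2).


|E*| = sqrt(E'^2 + E''^2)
= sqrt(10.01^2 + 2.72^2)
= sqrt(100.2001 + 7.3984)
= 10.373 MPa

10.373 MPa


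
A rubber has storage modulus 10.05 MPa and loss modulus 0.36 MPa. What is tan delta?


tan delta = E'' / E'
= 0.36 / 10.05
= 0.0358

tan delta = 0.0358


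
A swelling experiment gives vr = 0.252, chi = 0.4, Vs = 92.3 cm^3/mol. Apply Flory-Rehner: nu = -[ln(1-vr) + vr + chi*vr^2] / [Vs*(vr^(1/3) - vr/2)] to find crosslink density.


ln(1 - vr) = ln(1 - 0.252) = -0.2904
Numerator = -((-0.2904) + 0.252 + 0.4 * 0.252^2) = 0.0130
Denominator = 92.3 * (0.252^(1/3) - 0.252/2) = 46.6702
nu = 0.0130 / 46.6702 = 2.7749e-04 mol/cm^3

2.7749e-04 mol/cm^3


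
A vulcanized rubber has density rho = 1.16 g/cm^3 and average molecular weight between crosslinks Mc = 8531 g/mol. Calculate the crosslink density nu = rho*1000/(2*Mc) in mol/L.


nu = rho * 1000 / (2 * Mc)
nu = 1.16 * 1000 / (2 * 8531)
nu = 1160.0 / 17062
nu = 0.0680 mol/L

0.0680 mol/L


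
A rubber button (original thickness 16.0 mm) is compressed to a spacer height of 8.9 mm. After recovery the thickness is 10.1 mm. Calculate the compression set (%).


CS = (t0 - recovered) / (t0 - ts) * 100
= (16.0 - 10.1) / (16.0 - 8.9) * 100
= 5.9 / 7.1 * 100
= 83.1%

83.1%


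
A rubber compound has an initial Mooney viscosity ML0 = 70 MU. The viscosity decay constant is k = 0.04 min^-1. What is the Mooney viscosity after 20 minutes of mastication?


ML = ML0 * exp(-k * t)
ML = 70 * exp(-0.04 * 20)
ML = 70 * 0.4493
ML = 31.45 MU

31.45 MU


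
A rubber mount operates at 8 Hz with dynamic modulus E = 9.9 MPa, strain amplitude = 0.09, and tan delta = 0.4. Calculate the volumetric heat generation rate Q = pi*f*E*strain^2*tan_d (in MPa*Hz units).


Q = pi * f * E * strain^2 * tan_d
= pi * 8 * 9.9 * 0.09^2 * 0.4
= pi * 8 * 9.9 * 0.0081 * 0.4
= 0.8062

Q = 0.8062


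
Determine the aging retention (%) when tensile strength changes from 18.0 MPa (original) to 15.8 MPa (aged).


Retention = aged / original * 100
= 15.8 / 18.0 * 100
= 87.8%

87.8%


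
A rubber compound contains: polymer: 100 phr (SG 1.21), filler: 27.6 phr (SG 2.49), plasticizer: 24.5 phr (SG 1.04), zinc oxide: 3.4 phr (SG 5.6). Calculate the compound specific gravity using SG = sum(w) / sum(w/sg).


Sum of weights = 155.5
Volume contributions:
  polymer: 100/1.21 = 82.6446
  filler: 27.6/2.49 = 11.0843
  plasticizer: 24.5/1.04 = 23.5577
  zinc oxide: 3.4/5.6 = 0.6071
Sum of volumes = 117.8938
SG = 155.5 / 117.8938 = 1.319

SG = 1.319


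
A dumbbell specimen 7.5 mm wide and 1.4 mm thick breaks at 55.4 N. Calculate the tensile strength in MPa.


Area = width * thickness = 7.5 * 1.4 = 10.5 mm^2
TS = force / area = 55.4 / 10.5 = 5.28 MPa

5.28 MPa


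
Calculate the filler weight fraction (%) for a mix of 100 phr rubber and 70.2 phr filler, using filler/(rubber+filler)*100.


Filler % = filler / (rubber + filler) * 100
= 70.2 / (100 + 70.2) * 100
= 70.2 / 170.2 * 100
= 41.25%

41.25%


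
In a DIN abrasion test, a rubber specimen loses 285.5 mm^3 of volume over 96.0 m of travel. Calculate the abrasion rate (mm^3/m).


Rate = volume_loss / distance
= 285.5 / 96.0
= 2.974 mm^3/m

2.974 mm^3/m


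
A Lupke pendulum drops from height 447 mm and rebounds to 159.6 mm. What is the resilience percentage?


Resilience = h_rebound / h_drop * 100
= 159.6 / 447 * 100
= 35.7%

35.7%


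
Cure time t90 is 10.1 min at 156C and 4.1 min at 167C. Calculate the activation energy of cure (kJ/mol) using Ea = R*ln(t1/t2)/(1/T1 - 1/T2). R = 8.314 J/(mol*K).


T1 = 429.15 K, T2 = 440.15 K
1/T1 - 1/T2 = 5.8235e-05
ln(t1/t2) = ln(10.1/4.1) = 0.9015
Ea = 8.314 * 0.9015 / 5.8235e-05 = 128711.1674 J/mol
Ea = 128.71 kJ/mol

128.71 kJ/mol


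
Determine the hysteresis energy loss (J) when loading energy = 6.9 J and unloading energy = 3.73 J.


Hysteresis loss = loading - unloading
= 6.9 - 3.73
= 3.17 J

3.17 J


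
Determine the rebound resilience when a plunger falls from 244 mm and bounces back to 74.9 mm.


Resilience = h_rebound / h_drop * 100
= 74.9 / 244 * 100
= 30.7%

30.7%


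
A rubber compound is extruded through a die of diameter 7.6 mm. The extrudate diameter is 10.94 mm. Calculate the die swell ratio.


Die swell ratio = D_extrudate / D_die
= 10.94 / 7.6
= 1.439

Die swell = 1.439


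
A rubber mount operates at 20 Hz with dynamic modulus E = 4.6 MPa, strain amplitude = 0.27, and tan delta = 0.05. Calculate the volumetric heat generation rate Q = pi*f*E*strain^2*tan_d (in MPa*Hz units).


Q = pi * f * E * strain^2 * tan_d
= pi * 20 * 4.6 * 0.27^2 * 0.05
= pi * 20 * 4.6 * 0.0729 * 0.05
= 1.0535

Q = 1.0535


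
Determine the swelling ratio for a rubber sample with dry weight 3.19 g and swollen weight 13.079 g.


Q = W_swollen / W_dry
Q = 13.079 / 3.19
Q = 4.1

Q = 4.1


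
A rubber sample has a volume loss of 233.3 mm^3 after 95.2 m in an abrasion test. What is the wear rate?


Rate = volume_loss / distance
= 233.3 / 95.2
= 2.451 mm^3/m

2.451 mm^3/m


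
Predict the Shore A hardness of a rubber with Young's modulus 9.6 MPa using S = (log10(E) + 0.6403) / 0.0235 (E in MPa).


log10(E) = 0.0235*S - 0.6403  =>  S = (log10(E) + 0.6403) / 0.0235
log10(9.6) = 0.982271
S = (0.982271 + 0.6403) / 0.0235 = 1.622571 / 0.0235
S = 69.0

Shore A = 69.0


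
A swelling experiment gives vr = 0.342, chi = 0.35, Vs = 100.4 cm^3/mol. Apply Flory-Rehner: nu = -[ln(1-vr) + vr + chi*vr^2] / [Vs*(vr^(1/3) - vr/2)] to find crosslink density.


ln(1 - vr) = ln(1 - 0.342) = -0.4186
Numerator = -((-0.4186) + 0.342 + 0.35 * 0.342^2) = 0.0356
Denominator = 100.4 * (0.342^(1/3) - 0.342/2) = 53.0432
nu = 0.0356 / 53.0432 = 6.7139e-04 mol/cm^3

6.7139e-04 mol/cm^3


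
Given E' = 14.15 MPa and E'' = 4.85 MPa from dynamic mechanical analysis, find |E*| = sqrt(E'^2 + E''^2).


|E*| = sqrt(E'^2 + E''^2)
= sqrt(14.15^2 + 4.85^2)
= sqrt(200.2225 + 23.5225)
= 14.958 MPa

14.958 MPa


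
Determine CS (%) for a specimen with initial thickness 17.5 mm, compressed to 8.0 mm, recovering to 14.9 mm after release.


CS = (t0 - recovered) / (t0 - ts) * 100
= (17.5 - 14.9) / (17.5 - 8.0) * 100
= 2.6 / 9.5 * 100
= 27.4%

27.4%


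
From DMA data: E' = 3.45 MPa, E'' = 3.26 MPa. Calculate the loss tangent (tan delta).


tan delta = E'' / E'
= 3.26 / 3.45
= 0.9449

tan delta = 0.9449


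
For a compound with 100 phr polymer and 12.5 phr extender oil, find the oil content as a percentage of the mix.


Oil % = oil / (100 + oil) * 100
= 12.5 / (100 + 12.5) * 100
= 12.5 / 112.5 * 100
= 11.11%

11.11%


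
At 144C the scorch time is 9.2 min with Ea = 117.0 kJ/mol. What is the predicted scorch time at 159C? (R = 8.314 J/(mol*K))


Convert temperatures: T1 = 144 + 273.15 = 417.15 K, T2 = 159 + 273.15 = 432.15 K
ts2_new = 9.2 * exp(117000 / 8.314 * (1/432.15 - 1/417.15))
1/T2 - 1/T1 = -8.3208e-05
ts2_new = 2.85 min

2.85 min


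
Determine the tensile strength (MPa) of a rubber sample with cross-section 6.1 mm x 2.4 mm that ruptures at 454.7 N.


Area = width * thickness = 6.1 * 2.4 = 14.64 mm^2
TS = force / area = 454.7 / 14.64 = 31.06 MPa

31.06 MPa


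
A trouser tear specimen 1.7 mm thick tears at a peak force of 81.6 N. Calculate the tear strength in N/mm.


Tear strength = force / thickness
= 81.6 / 1.7
= 48.0 N/mm

48.0 N/mm


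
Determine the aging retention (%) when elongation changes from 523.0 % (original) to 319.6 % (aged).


Retention = aged / original * 100
= 319.6 / 523.0 * 100
= 61.1%

61.1%


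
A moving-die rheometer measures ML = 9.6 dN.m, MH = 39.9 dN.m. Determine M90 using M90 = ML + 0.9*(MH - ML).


M90 = ML + 0.9 * (MH - ML)
M90 = 9.6 + 0.9 * (39.9 - 9.6)
M90 = 9.6 + 0.9 * 30.3
M90 = 36.87 dN.m

36.87 dN.m


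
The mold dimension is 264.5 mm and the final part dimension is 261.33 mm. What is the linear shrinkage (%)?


Shrinkage = (mold - part) / mold * 100
= (264.5 - 261.33) / 264.5 * 100
= 3.17 / 264.5 * 100
= 1.2%

1.2%


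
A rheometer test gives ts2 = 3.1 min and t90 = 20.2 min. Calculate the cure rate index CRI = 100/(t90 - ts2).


CRI = 100 / (t90 - ts2)
= 100 / (20.2 - 3.1)
= 100 / 17.1
= 5.85 min^-1

5.85 min^-1


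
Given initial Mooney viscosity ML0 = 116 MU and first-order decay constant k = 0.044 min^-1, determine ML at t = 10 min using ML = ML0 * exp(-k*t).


ML = ML0 * exp(-k * t)
ML = 116 * exp(-0.044 * 10)
ML = 116 * 0.6440
ML = 74.71 MU

74.71 MU


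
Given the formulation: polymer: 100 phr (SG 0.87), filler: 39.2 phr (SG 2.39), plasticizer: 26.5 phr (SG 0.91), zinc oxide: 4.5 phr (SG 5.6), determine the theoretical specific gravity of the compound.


Sum of weights = 170.2
Volume contributions:
  polymer: 100/0.87 = 114.9425
  filler: 39.2/2.39 = 16.4017
  plasticizer: 26.5/0.91 = 29.1209
  zinc oxide: 4.5/5.6 = 0.8036
Sum of volumes = 161.2687
SG = 170.2 / 161.2687 = 1.055

SG = 1.055


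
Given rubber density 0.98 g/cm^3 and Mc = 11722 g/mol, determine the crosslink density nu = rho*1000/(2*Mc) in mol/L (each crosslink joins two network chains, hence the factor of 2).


nu = rho * 1000 / (2 * Mc)
nu = 0.98 * 1000 / (2 * 11722)
nu = 980.0 / 23444
nu = 0.0418 mol/L

0.0418 mol/L


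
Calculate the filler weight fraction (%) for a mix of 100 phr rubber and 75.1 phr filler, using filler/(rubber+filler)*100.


Filler % = filler / (rubber + filler) * 100
= 75.1 / (100 + 75.1) * 100
= 75.1 / 175.1 * 100
= 42.89%

42.89%


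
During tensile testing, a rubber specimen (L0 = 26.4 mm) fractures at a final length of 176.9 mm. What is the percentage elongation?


Elongation = (Lf - L0) / L0 * 100
= (176.9 - 26.4) / 26.4 * 100
= 150.5 / 26.4 * 100
= 570.1%

570.1%


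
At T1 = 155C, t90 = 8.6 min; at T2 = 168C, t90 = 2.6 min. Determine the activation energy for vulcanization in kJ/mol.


T1 = 428.15 K, T2 = 441.15 K
1/T1 - 1/T2 = 6.8827e-05
ln(t1/t2) = ln(8.6/2.6) = 1.1963
Ea = 8.314 * 1.1963 / 6.8827e-05 = 144501.0909 J/mol
Ea = 144.5 kJ/mol

144.5 kJ/mol


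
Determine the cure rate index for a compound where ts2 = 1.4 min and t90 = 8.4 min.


CRI = 100 / (t90 - ts2)
= 100 / (8.4 - 1.4)
= 100 / 7.0
= 14.29 min^-1

14.29 min^-1


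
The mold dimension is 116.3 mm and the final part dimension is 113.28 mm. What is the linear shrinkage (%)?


Shrinkage = (mold - part) / mold * 100
= (116.3 - 113.28) / 116.3 * 100
= 3.02 / 116.3 * 100
= 2.6%

2.6%


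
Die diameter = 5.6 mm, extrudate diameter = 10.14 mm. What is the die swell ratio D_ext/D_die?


Die swell ratio = D_extrudate / D_die
= 10.14 / 5.6
= 1.811

Die swell = 1.811


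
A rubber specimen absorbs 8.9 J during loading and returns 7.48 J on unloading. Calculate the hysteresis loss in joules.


Hysteresis loss = loading - unloading
= 8.9 - 7.48
= 1.42 J

1.42 J


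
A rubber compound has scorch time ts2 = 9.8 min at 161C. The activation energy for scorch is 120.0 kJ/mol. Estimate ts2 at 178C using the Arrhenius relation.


Convert temperatures: T1 = 161 + 273.15 = 434.15 K, T2 = 178 + 273.15 = 451.15 K
ts2_new = 9.8 * exp(120000 / 8.314 * (1/451.15 - 1/434.15))
1/T2 - 1/T1 = -8.6794e-05
ts2_new = 2.8 min

2.8 min


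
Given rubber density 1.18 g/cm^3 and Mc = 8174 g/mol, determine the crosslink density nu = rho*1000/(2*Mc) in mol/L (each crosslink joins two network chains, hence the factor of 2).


nu = rho * 1000 / (2 * Mc)
nu = 1.18 * 1000 / (2 * 8174)
nu = 1180.0 / 16348
nu = 0.0722 mol/L

0.0722 mol/L


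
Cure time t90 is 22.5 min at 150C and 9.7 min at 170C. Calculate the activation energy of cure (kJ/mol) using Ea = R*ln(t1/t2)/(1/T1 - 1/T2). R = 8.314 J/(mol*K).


T1 = 423.15 K, T2 = 443.15 K
1/T1 - 1/T2 = 1.0666e-04
ln(t1/t2) = ln(22.5/9.7) = 0.8414
Ea = 8.314 * 0.8414 / 1.0666e-04 = 65587.6653 J/mol
Ea = 65.59 kJ/mol

65.59 kJ/mol


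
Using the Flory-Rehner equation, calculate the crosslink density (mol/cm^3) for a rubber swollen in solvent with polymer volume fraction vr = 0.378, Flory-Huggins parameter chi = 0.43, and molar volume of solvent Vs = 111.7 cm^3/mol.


ln(1 - vr) = ln(1 - 0.378) = -0.4748
Numerator = -((-0.4748) + 0.378 + 0.43 * 0.378^2) = 0.0354
Denominator = 111.7 * (0.378^(1/3) - 0.378/2) = 59.6526
nu = 0.0354 / 59.6526 = 5.9302e-04 mol/cm^3

5.9302e-04 mol/cm^3


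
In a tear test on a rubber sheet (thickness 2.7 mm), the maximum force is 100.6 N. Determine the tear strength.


Tear strength = force / thickness
= 100.6 / 2.7
= 37.26 N/mm

37.26 N/mm


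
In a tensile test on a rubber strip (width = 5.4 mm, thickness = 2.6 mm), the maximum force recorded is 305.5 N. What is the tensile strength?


Area = width * thickness = 5.4 * 2.6 = 14.04 mm^2
TS = force / area = 305.5 / 14.04 = 21.76 MPa

21.76 MPa


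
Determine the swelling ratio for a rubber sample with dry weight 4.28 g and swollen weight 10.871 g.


Q = W_swollen / W_dry
Q = 10.871 / 4.28
Q = 2.54

Q = 2.54


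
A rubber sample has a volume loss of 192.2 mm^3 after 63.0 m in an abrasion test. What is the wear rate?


Rate = volume_loss / distance
= 192.2 / 63.0
= 3.051 mm^3/m

3.051 mm^3/m


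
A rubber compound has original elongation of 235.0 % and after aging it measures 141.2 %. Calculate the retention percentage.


Retention = aged / original * 100
= 141.2 / 235.0 * 100
= 60.1%

60.1%


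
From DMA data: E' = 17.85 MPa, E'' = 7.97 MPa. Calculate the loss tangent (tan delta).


tan delta = E'' / E'
= 7.97 / 17.85
= 0.4465

tan delta = 0.4465


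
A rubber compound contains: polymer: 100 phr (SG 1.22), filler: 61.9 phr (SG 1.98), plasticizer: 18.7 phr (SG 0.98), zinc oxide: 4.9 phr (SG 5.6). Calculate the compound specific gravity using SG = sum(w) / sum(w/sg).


Sum of weights = 185.5
Volume contributions:
  polymer: 100/1.22 = 81.9672
  filler: 61.9/1.98 = 31.2626
  plasticizer: 18.7/0.98 = 19.0816
  zinc oxide: 4.9/5.6 = 0.8750
Sum of volumes = 133.1865
SG = 185.5 / 133.1865 = 1.393

SG = 1.393


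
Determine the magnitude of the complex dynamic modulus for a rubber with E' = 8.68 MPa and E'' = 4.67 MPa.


|E*| = sqrt(E'^2 + E''^2)
= sqrt(8.68^2 + 4.67^2)
= sqrt(75.3424 + 21.8089)
= 9.857 MPa

9.857 MPa


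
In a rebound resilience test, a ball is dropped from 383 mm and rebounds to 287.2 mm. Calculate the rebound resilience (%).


Resilience = h_rebound / h_drop * 100
= 287.2 / 383 * 100
= 75.0%

75.0%


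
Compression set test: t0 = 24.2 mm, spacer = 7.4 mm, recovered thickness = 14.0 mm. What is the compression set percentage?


CS = (t0 - recovered) / (t0 - ts) * 100
= (24.2 - 14.0) / (24.2 - 7.4) * 100
= 10.2 / 16.8 * 100
= 60.7%

60.7%


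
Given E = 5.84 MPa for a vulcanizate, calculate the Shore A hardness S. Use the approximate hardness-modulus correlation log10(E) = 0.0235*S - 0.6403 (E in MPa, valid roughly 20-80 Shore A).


log10(E) = 0.0235*S - 0.6403  =>  S = (log10(E) + 0.6403) / 0.0235
log10(5.84) = 0.766413
S = (0.766413 + 0.6403) / 0.0235 = 1.406713 / 0.0235
S = 59.9

Shore A = 59.9


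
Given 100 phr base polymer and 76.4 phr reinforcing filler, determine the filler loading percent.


Filler % = filler / (rubber + filler) * 100
= 76.4 / (100 + 76.4) * 100
= 76.4 / 176.4 * 100
= 43.31%

43.31%


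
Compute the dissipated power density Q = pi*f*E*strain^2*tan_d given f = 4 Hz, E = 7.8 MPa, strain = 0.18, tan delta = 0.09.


Q = pi * f * E * strain^2 * tan_d
= pi * 4 * 7.8 * 0.18^2 * 0.09
= pi * 4 * 7.8 * 0.0324 * 0.09
= 0.2858

Q = 0.2858


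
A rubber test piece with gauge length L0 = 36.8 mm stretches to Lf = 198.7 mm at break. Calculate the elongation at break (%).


Elongation = (Lf - L0) / L0 * 100
= (198.7 - 36.8) / 36.8 * 100
= 161.9 / 36.8 * 100
= 439.9%

439.9%


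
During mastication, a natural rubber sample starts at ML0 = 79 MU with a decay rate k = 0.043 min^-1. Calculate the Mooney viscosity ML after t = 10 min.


ML = ML0 * exp(-k * t)
ML = 79 * exp(-0.043 * 10)
ML = 79 * 0.6505
ML = 51.39 MU

51.39 MU


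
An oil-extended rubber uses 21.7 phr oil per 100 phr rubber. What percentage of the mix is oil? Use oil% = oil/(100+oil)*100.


Oil % = oil / (100 + oil) * 100
= 21.7 / (100 + 21.7) * 100
= 21.7 / 121.7 * 100
= 17.83%

17.83%


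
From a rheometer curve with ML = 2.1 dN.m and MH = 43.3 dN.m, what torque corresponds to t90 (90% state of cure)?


M90 = ML + 0.9 * (MH - ML)
M90 = 2.1 + 0.9 * (43.3 - 2.1)
M90 = 2.1 + 0.9 * 41.2
M90 = 39.18 dN.m

39.18 dN.m


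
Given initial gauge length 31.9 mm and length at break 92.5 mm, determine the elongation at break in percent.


Elongation = (Lf - L0) / L0 * 100
= (92.5 - 31.9) / 31.9 * 100
= 60.6 / 31.9 * 100
= 190.0%

190.0%


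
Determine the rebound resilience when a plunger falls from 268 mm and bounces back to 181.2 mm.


Resilience = h_rebound / h_drop * 100
= 181.2 / 268 * 100
= 67.6%

67.6%


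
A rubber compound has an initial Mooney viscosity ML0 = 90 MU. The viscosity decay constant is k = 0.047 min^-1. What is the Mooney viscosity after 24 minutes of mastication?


ML = ML0 * exp(-k * t)
ML = 90 * exp(-0.047 * 24)
ML = 90 * 0.3237
ML = 29.13 MU

29.13 MU


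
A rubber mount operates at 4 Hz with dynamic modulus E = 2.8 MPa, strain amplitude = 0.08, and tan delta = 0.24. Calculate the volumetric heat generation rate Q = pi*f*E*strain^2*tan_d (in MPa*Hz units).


Q = pi * f * E * strain^2 * tan_d
= pi * 4 * 2.8 * 0.08^2 * 0.24
= pi * 4 * 2.8 * 0.0064 * 0.24
= 0.0540

Q = 0.0540


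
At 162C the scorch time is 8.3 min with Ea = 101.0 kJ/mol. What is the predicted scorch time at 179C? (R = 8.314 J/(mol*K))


Convert temperatures: T1 = 162 + 273.15 = 435.15 K, T2 = 179 + 273.15 = 452.15 K
ts2_new = 8.3 * exp(101000 / 8.314 * (1/452.15 - 1/435.15))
1/T2 - 1/T1 = -8.6403e-05
ts2_new = 2.91 min

2.91 min


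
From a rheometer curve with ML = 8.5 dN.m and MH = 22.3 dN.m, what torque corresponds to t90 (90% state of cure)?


M90 = ML + 0.9 * (MH - ML)
M90 = 8.5 + 0.9 * (22.3 - 8.5)
M90 = 8.5 + 0.9 * 13.8
M90 = 20.92 dN.m

20.92 dN.m


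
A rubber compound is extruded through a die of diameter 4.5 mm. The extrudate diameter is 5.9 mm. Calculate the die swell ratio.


Die swell ratio = D_extrudate / D_die
= 5.9 / 4.5
= 1.311

Die swell = 1.311


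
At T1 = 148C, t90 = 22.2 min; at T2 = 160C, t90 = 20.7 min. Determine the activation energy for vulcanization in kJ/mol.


T1 = 421.15 K, T2 = 433.15 K
1/T1 - 1/T2 = 6.5782e-05
ln(t1/t2) = ln(22.2/20.7) = 0.0700
Ea = 8.314 * 0.0700 / 6.5782e-05 = 8841.8865 J/mol
Ea = 8.84 kJ/mol

8.84 kJ/mol


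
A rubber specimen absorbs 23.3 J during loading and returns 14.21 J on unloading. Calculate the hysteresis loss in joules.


Hysteresis loss = loading - unloading
= 23.3 - 14.21
= 9.09 J

9.09 J


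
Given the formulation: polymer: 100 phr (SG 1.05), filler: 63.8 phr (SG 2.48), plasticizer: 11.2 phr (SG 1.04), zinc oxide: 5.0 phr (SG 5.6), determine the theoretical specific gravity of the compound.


Sum of weights = 180.0
Volume contributions:
  polymer: 100/1.05 = 95.2381
  filler: 63.8/2.48 = 25.7258
  plasticizer: 11.2/1.04 = 10.7692
  zinc oxide: 5.0/5.6 = 0.8929
Sum of volumes = 132.6260
SG = 180.0 / 132.6260 = 1.357

SG = 1.357


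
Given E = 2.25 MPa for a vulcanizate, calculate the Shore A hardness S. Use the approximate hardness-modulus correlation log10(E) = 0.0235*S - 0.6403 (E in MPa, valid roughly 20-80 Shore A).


log10(E) = 0.0235*S - 0.6403  =>  S = (log10(E) + 0.6403) / 0.0235
log10(2.25) = 0.352183
S = (0.352183 + 0.6403) / 0.0235 = 0.992483 / 0.0235
S = 42.2

Shore A = 42.2


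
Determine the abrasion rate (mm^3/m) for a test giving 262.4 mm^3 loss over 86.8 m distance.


Rate = volume_loss / distance
= 262.4 / 86.8
= 3.023 mm^3/m

3.023 mm^3/m


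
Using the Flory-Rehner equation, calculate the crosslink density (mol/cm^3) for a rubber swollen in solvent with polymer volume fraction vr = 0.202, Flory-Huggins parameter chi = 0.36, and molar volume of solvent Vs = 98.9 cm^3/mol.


ln(1 - vr) = ln(1 - 0.202) = -0.2256
Numerator = -((-0.2256) + 0.202 + 0.36 * 0.202^2) = 0.0090
Denominator = 98.9 * (0.202^(1/3) - 0.202/2) = 48.0403
nu = 0.0090 / 48.0403 = 1.8645e-04 mol/cm^3

1.8645e-04 mol/cm^3


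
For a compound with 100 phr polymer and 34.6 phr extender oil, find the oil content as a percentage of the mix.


Oil % = oil / (100 + oil) * 100
= 34.6 / (100 + 34.6) * 100
= 34.6 / 134.6 * 100
= 25.71%

25.71%


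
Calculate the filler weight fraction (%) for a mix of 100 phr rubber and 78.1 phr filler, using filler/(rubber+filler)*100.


Filler % = filler / (rubber + filler) * 100
= 78.1 / (100 + 78.1) * 100
= 78.1 / 178.1 * 100
= 43.85%

43.85%


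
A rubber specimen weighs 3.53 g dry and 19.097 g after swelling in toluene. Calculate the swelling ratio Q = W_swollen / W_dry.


Q = W_swollen / W_dry
Q = 19.097 / 3.53
Q = 5.41

Q = 5.41


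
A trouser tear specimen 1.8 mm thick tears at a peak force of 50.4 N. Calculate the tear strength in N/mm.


Tear strength = force / thickness
= 50.4 / 1.8
= 28.0 N/mm

28.0 N/mm


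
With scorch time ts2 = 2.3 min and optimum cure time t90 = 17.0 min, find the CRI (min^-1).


CRI = 100 / (t90 - ts2)
= 100 / (17.0 - 2.3)
= 100 / 14.7
= 6.8 min^-1

6.8 min^-1


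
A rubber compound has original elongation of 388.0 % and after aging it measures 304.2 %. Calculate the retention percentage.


Retention = aged / original * 100
= 304.2 / 388.0 * 100
= 78.4%

78.4%


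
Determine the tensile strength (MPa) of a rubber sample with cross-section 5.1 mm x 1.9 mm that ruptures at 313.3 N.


Area = width * thickness = 5.1 * 1.9 = 9.69 mm^2
TS = force / area = 313.3 / 9.69 = 32.33 MPa

32.33 MPa


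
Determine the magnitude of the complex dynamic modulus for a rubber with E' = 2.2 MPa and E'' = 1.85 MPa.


|E*| = sqrt(E'^2 + E''^2)
= sqrt(2.2^2 + 1.85^2)
= sqrt(4.8400 + 3.4225)
= 2.874 MPa

2.874 MPa


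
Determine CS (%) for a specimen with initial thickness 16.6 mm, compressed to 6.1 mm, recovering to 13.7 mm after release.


CS = (t0 - recovered) / (t0 - ts) * 100
= (16.6 - 13.7) / (16.6 - 6.1) * 100
= 2.9 / 10.5 * 100
= 27.6%

27.6%


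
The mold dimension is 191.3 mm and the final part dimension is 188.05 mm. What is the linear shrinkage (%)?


Shrinkage = (mold - part) / mold * 100
= (191.3 - 188.05) / 191.3 * 100
= 3.25 / 191.3 * 100
= 1.7%

1.7%


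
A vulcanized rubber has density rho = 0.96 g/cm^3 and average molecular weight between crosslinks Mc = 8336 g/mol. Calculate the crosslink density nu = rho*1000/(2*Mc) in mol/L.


nu = rho * 1000 / (2 * Mc)
nu = 0.96 * 1000 / (2 * 8336)
nu = 960.0 / 16672
nu = 0.0576 mol/L

0.0576 mol/L


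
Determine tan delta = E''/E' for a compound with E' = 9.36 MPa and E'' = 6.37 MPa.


tan delta = E'' / E'
= 6.37 / 9.36
= 0.6806

tan delta = 0.6806


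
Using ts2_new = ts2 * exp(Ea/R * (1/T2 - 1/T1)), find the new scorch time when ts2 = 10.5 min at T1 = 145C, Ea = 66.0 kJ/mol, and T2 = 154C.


Convert temperatures: T1 = 145 + 273.15 = 418.15 K, T2 = 154 + 273.15 = 427.15 K
ts2_new = 10.5 * exp(66000 / 8.314 * (1/427.15 - 1/418.15))
1/T2 - 1/T1 = -5.0388e-05
ts2_new = 7.04 min

7.04 min


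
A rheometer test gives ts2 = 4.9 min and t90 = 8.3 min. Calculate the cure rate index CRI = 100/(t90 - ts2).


CRI = 100 / (t90 - ts2)
= 100 / (8.3 - 4.9)
= 100 / 3.4
= 29.41 min^-1

29.41 min^-1


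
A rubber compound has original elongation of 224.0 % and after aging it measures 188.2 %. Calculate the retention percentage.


Retention = aged / original * 100
= 188.2 / 224.0 * 100
= 84.0%

84.0%


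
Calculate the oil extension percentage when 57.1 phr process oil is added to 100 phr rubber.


Oil % = oil / (100 + oil) * 100
= 57.1 / (100 + 57.1) * 100
= 57.1 / 157.1 * 100
= 36.35%

36.35%


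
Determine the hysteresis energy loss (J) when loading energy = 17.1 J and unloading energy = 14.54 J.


Hysteresis loss = loading - unloading
= 17.1 - 14.54
= 2.56 J

2.56 J


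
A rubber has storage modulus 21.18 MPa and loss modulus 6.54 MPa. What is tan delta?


tan delta = E'' / E'
= 6.54 / 21.18
= 0.3088

tan delta = 0.3088


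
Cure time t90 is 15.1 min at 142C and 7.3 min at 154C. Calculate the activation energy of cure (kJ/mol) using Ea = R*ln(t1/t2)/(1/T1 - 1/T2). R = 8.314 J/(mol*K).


T1 = 415.15 K, T2 = 427.15 K
1/T1 - 1/T2 = 6.7670e-05
ln(t1/t2) = ln(15.1/7.3) = 0.7268
Ea = 8.314 * 0.7268 / 6.7670e-05 = 89297.9179 J/mol
Ea = 89.3 kJ/mol

89.3 kJ/mol


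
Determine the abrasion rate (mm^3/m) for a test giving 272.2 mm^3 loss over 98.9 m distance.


Rate = volume_loss / distance
= 272.2 / 98.9
= 2.752 mm^3/m

2.752 mm^3/m


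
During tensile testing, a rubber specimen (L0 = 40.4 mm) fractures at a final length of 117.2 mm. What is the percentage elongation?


Elongation = (Lf - L0) / L0 * 100
= (117.2 - 40.4) / 40.4 * 100
= 76.8 / 40.4 * 100
= 190.1%

190.1%


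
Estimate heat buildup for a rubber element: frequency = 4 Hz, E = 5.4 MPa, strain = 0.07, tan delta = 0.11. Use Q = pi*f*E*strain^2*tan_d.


Q = pi * f * E * strain^2 * tan_d
= pi * 4 * 5.4 * 0.07^2 * 0.11
= pi * 4 * 5.4 * 0.0049 * 0.11
= 0.0366

Q = 0.0366


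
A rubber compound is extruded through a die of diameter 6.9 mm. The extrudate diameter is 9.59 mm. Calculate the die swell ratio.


Die swell ratio = D_extrudate / D_die
= 9.59 / 6.9
= 1.39

Die swell = 1.39


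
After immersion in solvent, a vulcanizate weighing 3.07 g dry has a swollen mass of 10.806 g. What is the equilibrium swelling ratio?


Q = W_swollen / W_dry
Q = 10.806 / 3.07
Q = 3.52

Q = 3.52


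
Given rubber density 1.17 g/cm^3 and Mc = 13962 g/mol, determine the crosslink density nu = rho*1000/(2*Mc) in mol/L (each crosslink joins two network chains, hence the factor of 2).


nu = rho * 1000 / (2 * Mc)
nu = 1.17 * 1000 / (2 * 13962)
nu = 1170.0 / 27924
nu = 0.0419 mol/L

0.0419 mol/L


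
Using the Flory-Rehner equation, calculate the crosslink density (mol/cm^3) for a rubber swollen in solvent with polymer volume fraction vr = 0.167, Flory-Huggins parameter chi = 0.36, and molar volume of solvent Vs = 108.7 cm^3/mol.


ln(1 - vr) = ln(1 - 0.167) = -0.1827
Numerator = -((-0.1827) + 0.167 + 0.36 * 0.167^2) = 0.0057
Denominator = 108.7 * (0.167^(1/3) - 0.167/2) = 50.7833
nu = 0.0057 / 50.7833 = 1.1188e-04 mol/cm^3

1.1188e-04 mol/cm^3


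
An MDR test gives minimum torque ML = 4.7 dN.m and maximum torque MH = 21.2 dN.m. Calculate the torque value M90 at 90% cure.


M90 = ML + 0.9 * (MH - ML)
M90 = 4.7 + 0.9 * (21.2 - 4.7)
M90 = 4.7 + 0.9 * 16.5
M90 = 19.55 dN.m

19.55 dN.m


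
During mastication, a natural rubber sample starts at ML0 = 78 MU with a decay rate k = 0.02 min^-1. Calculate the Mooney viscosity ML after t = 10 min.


ML = ML0 * exp(-k * t)
ML = 78 * exp(-0.02 * 10)
ML = 78 * 0.8187
ML = 63.86 MU

63.86 MU


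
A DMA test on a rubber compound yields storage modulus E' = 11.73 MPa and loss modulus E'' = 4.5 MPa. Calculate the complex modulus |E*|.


|E*| = sqrt(E'^2 + E''^2)
= sqrt(11.73^2 + 4.5^2)
= sqrt(137.5929 + 20.2500)
= 12.564 MPa

12.564 MPa


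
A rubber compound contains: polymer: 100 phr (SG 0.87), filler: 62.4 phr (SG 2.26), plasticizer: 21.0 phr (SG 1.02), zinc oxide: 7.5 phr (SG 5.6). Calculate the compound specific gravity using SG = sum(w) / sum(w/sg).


Sum of weights = 190.9
Volume contributions:
  polymer: 100/0.87 = 114.9425
  filler: 62.4/2.26 = 27.6106
  plasticizer: 21.0/1.02 = 20.5882
  zinc oxide: 7.5/5.6 = 1.3393
Sum of volumes = 164.4807
SG = 190.9 / 164.4807 = 1.161

SG = 1.161


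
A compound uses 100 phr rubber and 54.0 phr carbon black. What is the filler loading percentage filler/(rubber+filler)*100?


Filler % = filler / (rubber + filler) * 100
= 54.0 / (100 + 54.0) * 100
= 54.0 / 154.0 * 100
= 35.06%

35.06%


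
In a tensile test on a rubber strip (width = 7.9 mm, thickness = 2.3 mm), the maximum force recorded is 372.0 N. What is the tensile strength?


Area = width * thickness = 7.9 * 2.3 = 18.17 mm^2
TS = force / area = 372.0 / 18.17 = 20.47 MPa

20.47 MPa


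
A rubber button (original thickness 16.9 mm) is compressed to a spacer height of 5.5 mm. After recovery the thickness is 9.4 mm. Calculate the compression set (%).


CS = (t0 - recovered) / (t0 - ts) * 100
= (16.9 - 9.4) / (16.9 - 5.5) * 100
= 7.5 / 11.4 * 100
= 65.8%

65.8%


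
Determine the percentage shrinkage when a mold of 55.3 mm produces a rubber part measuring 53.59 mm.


Shrinkage = (mold - part) / mold * 100
= (55.3 - 53.59) / 55.3 * 100
= 1.71 / 55.3 * 100
= 3.09%

3.09%


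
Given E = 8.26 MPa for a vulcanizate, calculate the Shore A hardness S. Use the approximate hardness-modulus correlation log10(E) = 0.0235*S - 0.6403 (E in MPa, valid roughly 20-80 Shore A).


log10(E) = 0.0235*S - 0.6403  =>  S = (log10(E) + 0.6403) / 0.0235
log10(8.26) = 0.916980
S = (0.916980 + 0.6403) / 0.0235 = 1.557280 / 0.0235
S = 66.3

Shore A = 66.3


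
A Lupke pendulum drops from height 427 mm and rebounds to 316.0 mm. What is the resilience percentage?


Resilience = h_rebound / h_drop * 100
= 316.0 / 427 * 100
= 74.0%

74.0%


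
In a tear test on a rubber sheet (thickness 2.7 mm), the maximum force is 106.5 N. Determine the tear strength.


Tear strength = force / thickness
= 106.5 / 2.7
= 39.44 N/mm

39.44 N/mm


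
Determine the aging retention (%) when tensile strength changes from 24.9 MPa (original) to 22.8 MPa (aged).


Retention = aged / original * 100
= 22.8 / 24.9 * 100
= 91.6%

91.6%


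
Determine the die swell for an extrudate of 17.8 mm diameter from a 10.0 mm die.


Die swell ratio = D_extrudate / D_die
= 17.8 / 10.0
= 1.78

Die swell = 1.78


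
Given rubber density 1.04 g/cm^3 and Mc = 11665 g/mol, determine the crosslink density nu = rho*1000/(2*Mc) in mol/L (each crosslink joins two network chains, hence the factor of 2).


nu = rho * 1000 / (2 * Mc)
nu = 1.04 * 1000 / (2 * 11665)
nu = 1040.0 / 23330
nu = 0.0446 mol/L

0.0446 mol/L


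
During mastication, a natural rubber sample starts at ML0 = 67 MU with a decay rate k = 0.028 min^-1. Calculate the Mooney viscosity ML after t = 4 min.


ML = ML0 * exp(-k * t)
ML = 67 * exp(-0.028 * 4)
ML = 67 * 0.8940
ML = 59.9 MU

59.9 MU


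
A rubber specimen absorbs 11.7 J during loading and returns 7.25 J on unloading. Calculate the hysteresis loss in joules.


Hysteresis loss = loading - unloading
= 11.7 - 7.25
= 4.45 J

4.45 J


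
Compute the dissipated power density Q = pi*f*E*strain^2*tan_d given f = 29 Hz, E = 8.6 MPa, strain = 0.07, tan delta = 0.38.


Q = pi * f * E * strain^2 * tan_d
= pi * 29 * 8.6 * 0.07^2 * 0.38
= pi * 29 * 8.6 * 0.0049 * 0.38
= 1.4589

Q = 1.4589


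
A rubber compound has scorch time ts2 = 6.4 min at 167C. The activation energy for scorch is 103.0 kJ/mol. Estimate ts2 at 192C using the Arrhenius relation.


Convert temperatures: T1 = 167 + 273.15 = 440.15 K, T2 = 192 + 273.15 = 465.15 K
ts2_new = 6.4 * exp(103000 / 8.314 * (1/465.15 - 1/440.15))
1/T2 - 1/T1 = -1.2211e-04
ts2_new = 1.41 min

1.41 min


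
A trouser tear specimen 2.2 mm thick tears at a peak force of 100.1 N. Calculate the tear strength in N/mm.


Tear strength = force / thickness
= 100.1 / 2.2
= 45.5 N/mm

45.5 N/mm


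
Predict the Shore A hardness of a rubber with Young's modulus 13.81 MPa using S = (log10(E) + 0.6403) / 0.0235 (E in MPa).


log10(E) = 0.0235*S - 0.6403  =>  S = (log10(E) + 0.6403) / 0.0235
log10(13.81) = 1.140194
S = (1.140194 + 0.6403) / 0.0235 = 1.780494 / 0.0235
S = 75.8

Shore A = 75.8


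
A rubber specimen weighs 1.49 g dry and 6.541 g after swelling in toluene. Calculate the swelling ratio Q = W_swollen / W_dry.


Q = W_swollen / W_dry
Q = 6.541 / 1.49
Q = 4.39

Q = 4.39


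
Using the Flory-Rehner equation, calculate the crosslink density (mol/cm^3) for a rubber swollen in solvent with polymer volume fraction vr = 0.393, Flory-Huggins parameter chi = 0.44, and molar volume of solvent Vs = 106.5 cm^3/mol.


ln(1 - vr) = ln(1 - 0.393) = -0.4992
Numerator = -((-0.4992) + 0.393 + 0.44 * 0.393^2) = 0.0383
Denominator = 106.5 * (0.393^(1/3) - 0.393/2) = 57.0822
nu = 0.0383 / 57.0822 = 6.7042e-04 mol/cm^3

6.7042e-04 mol/cm^3


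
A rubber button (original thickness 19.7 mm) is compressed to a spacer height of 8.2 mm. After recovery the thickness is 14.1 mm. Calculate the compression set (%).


CS = (t0 - recovered) / (t0 - ts) * 100
= (19.7 - 14.1) / (19.7 - 8.2) * 100
= 5.6 / 11.5 * 100
= 48.7%

48.7%


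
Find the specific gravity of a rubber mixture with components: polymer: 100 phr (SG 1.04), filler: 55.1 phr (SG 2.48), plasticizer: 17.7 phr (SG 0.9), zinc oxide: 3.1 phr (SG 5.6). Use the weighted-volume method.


Sum of weights = 175.9
Volume contributions:
  polymer: 100/1.04 = 96.1538
  filler: 55.1/2.48 = 22.2177
  plasticizer: 17.7/0.9 = 19.6667
  zinc oxide: 3.1/5.6 = 0.5536
Sum of volumes = 138.5918
SG = 175.9 / 138.5918 = 1.269

SG = 1.269


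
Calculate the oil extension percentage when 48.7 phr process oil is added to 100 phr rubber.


Oil % = oil / (100 + oil) * 100
= 48.7 / (100 + 48.7) * 100
= 48.7 / 148.7 * 100
= 32.75%

32.75%


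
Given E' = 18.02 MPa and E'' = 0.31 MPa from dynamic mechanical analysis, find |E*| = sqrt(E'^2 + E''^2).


|E*| = sqrt(E'^2 + E''^2)
= sqrt(18.02^2 + 0.31^2)
= sqrt(324.7204 + 0.0961)
= 18.023 MPa

18.023 MPa


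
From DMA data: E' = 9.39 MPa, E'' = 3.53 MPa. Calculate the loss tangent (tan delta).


tan delta = E'' / E'
= 3.53 / 9.39
= 0.3759

tan delta = 0.3759


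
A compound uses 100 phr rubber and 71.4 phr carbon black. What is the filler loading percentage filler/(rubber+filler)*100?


Filler % = filler / (rubber + filler) * 100
= 71.4 / (100 + 71.4) * 100
= 71.4 / 171.4 * 100
= 41.66%

41.66%


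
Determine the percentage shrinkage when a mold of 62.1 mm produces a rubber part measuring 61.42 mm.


Shrinkage = (mold - part) / mold * 100
= (62.1 - 61.42) / 62.1 * 100
= 0.68 / 62.1 * 100
= 1.1%

1.1%


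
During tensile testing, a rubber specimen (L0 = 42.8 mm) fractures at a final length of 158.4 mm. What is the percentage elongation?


Elongation = (Lf - L0) / L0 * 100
= (158.4 - 42.8) / 42.8 * 100
= 115.6 / 42.8 * 100
= 270.1%

270.1%


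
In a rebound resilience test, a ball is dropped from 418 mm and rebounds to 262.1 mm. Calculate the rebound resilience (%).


Resilience = h_rebound / h_drop * 100
= 262.1 / 418 * 100
= 62.7%

62.7%


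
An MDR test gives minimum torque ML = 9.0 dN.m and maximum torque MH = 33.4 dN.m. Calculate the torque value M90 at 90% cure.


M90 = ML + 0.9 * (MH - ML)
M90 = 9.0 + 0.9 * (33.4 - 9.0)
M90 = 9.0 + 0.9 * 24.4
M90 = 30.96 dN.m

30.96 dN.m


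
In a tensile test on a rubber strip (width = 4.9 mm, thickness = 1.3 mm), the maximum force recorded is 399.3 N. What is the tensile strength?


Area = width * thickness = 4.9 * 1.3 = 6.37 mm^2
TS = force / area = 399.3 / 6.37 = 62.68 MPa

62.68 MPa


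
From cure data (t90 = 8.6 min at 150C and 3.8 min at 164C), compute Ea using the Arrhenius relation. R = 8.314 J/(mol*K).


T1 = 423.15 K, T2 = 437.15 K
1/T1 - 1/T2 = 7.5684e-05
ln(t1/t2) = ln(8.6/3.8) = 0.8168
Ea = 8.314 * 0.8168 / 7.5684e-05 = 89722.6056 J/mol
Ea = 89.72 kJ/mol

89.72 kJ/mol


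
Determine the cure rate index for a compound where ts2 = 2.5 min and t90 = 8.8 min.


CRI = 100 / (t90 - ts2)
= 100 / (8.8 - 2.5)
= 100 / 6.3
= 15.87 min^-1

15.87 min^-1


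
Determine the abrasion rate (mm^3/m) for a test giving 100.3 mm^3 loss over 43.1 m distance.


Rate = volume_loss / distance
= 100.3 / 43.1
= 2.327 mm^3/m

2.327 mm^3/m


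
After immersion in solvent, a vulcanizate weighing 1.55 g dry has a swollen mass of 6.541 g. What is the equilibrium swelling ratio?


Q = W_swollen / W_dry
Q = 6.541 / 1.55
Q = 4.22

Q = 4.22


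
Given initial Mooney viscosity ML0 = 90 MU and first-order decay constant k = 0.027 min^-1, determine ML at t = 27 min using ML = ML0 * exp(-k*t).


ML = ML0 * exp(-k * t)
ML = 90 * exp(-0.027 * 27)
ML = 90 * 0.4824
ML = 43.42 MU

43.42 MU
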